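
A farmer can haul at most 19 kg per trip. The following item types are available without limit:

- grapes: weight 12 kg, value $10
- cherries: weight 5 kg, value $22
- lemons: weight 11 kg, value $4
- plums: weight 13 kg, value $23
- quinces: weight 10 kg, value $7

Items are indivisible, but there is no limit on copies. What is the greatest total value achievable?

Best value-per-unit is cherries at 22/5, and filling with it alone uses weight 3×5=15. No mix of the others beats 3×22 = 66.

$66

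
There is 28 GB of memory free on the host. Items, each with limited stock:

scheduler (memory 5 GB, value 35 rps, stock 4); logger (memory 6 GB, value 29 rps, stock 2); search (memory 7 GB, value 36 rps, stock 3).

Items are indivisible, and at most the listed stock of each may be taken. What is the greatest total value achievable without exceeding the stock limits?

176 rps

Best selections within memory 28 and stock limits:
- 4×scheduler + 1×search: memory 27, value 176
- 3×scheduler + 1×logger + 1×search: memory 28, value 170
- 4×scheduler + 1×logger: memory 26, value 169
- 3×scheduler + 2×logger: memory 27, value 163
Best: 176 rps.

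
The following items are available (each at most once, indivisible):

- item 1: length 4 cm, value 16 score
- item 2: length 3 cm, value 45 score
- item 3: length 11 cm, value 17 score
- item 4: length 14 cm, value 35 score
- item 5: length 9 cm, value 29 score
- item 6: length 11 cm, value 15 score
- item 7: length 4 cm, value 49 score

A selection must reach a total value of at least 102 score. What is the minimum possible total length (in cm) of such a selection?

Subsets with value ≥ 102, sorted by total length:
- item 1+item 2+item 7: length 11, value 110
- item 2+item 5+item 7: length 16, value 123
Minimum length: 11 cm.

11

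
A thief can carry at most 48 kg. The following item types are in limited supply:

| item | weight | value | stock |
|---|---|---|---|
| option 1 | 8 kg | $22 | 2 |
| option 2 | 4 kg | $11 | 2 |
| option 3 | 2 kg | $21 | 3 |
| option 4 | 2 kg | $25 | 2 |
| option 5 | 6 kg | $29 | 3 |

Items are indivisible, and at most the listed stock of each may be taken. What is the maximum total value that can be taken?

$255

Top feasible selections:
- 2×option 1 + 1×option 2 + 3×option 3 + 2×option 4 + 3×option 5: weight 48, value 255
- 1×option 1 + 2×option 2 + 3×option 3 + 2×option 4 + 3×option 5: weight 44, value 244
- 2×option 1 + 3×option 3 + 2×option 4 + 3×option 5: weight 44, value 244
- 2×option 1 + 2×option 2 + 3×option 3 + 2×option 4 + 2×option 5: weight 46, value 237
Best: $255.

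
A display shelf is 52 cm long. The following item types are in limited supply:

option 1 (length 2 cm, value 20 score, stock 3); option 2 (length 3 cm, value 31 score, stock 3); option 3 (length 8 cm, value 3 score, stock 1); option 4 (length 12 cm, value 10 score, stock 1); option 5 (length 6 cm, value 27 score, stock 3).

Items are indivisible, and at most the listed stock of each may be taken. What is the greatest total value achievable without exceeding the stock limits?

Best selections within length 52 and stock limits:
- 3×option 1 + 3×option 2 + 1×option 4 + 3×option 5: length 45, value 244
- 3×option 1 + 3×option 2 + 1×option 3 + 3×option 5: length 41, value 237
- 3×option 1 + 3×option 2 + 3×option 5: length 33, value 234
Best: 244 score.

244 score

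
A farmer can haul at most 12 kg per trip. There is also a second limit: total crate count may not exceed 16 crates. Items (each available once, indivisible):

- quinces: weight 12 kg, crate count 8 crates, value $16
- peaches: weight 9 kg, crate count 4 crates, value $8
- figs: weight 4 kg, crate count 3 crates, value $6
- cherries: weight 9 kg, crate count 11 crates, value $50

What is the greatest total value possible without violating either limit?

$50

Feasible sets respecting both limits:
- cherries: weight 9, crate count 11, value 50
- quinces: weight 12, crate count 8, value 16
- peaches: weight 9, crate count 4, value 8
Best: $50.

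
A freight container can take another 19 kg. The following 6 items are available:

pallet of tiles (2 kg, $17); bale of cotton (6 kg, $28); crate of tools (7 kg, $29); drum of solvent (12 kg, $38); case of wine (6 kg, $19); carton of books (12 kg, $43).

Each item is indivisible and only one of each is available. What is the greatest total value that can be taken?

$76

Check high-value combinations within 19 kg:
- bale of cotton+crate of tools+case of wine: weight 6+7+6=19, value 28+29+19=76
- pallet of tiles+bale of cotton+crate of tools: weight 2+6+7=15, value 17+28+29=74
- crate of tools+carton of books: weight 7+12=19, value 29+43=72
- bale of cotton+carton of books: weight 6+12=18, value 28+43=71
- crate of tools+drum of solvent: weight 7+12=19, value 29+38=67
Best: $76.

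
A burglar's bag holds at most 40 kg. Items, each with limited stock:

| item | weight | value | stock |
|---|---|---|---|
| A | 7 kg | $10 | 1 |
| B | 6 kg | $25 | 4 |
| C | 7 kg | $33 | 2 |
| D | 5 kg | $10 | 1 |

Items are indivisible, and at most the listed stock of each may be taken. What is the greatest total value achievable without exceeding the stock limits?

Best selections within weight 40 and stock limits:
- 4×B + 2×C: weight 38, value 166
- 3×B + 2×C + 1×D: weight 37, value 151
Best: $166.

$166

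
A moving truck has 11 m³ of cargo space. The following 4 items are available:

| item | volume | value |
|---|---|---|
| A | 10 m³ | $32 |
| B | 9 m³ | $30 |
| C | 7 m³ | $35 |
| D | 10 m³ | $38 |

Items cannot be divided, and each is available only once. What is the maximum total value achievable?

Check high-value combinations within 11 m³:
- D: volume 10, value 38
- C: volume 7, value 35
- A: volume 10, value 32
- B: volume 9, value 30
Best: $38.

$38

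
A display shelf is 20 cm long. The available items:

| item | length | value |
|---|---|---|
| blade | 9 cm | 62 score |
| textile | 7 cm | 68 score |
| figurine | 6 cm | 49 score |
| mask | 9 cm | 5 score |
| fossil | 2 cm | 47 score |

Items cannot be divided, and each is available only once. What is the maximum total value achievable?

Check high-value combinations within 20 cm:
- blade+textile+fossil: length 9+7+2=18, value 62+68+47=177
- textile+figurine+fossil: length 7+6+2=15, value 68+49+47=164
- blade+figurine+fossil: length 9+6+2=17, value 62+49+47=158
- blade+textile: length 9+7=16, value 62+68=130
Best: 177 score.

177 score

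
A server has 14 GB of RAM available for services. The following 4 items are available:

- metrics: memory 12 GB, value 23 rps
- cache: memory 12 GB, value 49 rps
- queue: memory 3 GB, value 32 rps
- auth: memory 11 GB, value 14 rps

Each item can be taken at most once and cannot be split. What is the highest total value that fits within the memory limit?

This is a 0/1 knapsack; check combinations near the capacity.
- cache: memory 12, value 49
- queue+auth: memory 3+11=14, value 32+14=46
- queue: memory 3, value 32
- metrics: memory 12, value 23
Best: 49 rps.

49 rps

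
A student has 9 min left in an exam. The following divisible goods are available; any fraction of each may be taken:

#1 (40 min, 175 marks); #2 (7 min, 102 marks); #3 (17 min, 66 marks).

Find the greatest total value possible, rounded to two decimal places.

Take in order of value per unit:
- #2 (102/7 per unit): all 7 → value 102, running total 102.00
- #1 (175/40 per unit): 2 of 40 → value 2×175/40 = 8.7500, running total 110.75
Total 110.75.

110.75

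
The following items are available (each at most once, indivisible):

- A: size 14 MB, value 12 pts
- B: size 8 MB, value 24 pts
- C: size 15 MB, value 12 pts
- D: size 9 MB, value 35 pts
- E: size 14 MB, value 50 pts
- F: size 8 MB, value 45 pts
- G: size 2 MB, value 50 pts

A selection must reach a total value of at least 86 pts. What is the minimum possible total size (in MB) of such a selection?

Subsets with value ≥ 86, sorted by total size:
- F+G: size 10, value 95
- E+G: size 16, value 100
- B+F+G: size 18, value 119
Minimum size: 10 MB.

10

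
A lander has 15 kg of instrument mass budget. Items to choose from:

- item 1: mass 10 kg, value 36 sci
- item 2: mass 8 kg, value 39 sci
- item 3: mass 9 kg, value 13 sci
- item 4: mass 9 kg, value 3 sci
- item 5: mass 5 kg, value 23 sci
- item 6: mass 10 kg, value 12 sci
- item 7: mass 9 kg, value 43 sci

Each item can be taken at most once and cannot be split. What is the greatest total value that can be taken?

Check high-value combinations within 15 kg:
- item 5+item 7: mass 5+9=14, value 23+43=66
- item 2+item 5: mass 8+5=13, value 39+23=62
- item 1+item 5: mass 10+5=15, value 36+23=59
- item 7: mass 9, value 43
- item 2: mass 8, value 39
Best: 66 sci.

66 sci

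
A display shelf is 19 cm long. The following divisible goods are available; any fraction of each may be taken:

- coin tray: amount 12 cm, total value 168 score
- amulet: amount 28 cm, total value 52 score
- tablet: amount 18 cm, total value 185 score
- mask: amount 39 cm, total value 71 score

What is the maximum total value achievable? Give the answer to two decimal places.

Take in order of value per unit:
- coin tray (168/12 per unit): all 12 → value 168, running total 168.00
- tablet (185/18 per unit): 7 of 18 → value 7×185/18 = 71.9444, running total 239.94
Total 239.94.

239.94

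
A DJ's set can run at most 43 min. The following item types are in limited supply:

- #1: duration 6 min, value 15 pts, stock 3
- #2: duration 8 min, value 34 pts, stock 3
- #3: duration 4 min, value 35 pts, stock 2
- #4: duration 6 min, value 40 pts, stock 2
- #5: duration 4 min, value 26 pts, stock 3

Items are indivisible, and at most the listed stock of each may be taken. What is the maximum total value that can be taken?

262 pts

Top feasible selections:
- 1×#2 + 2×#3 + 2×#4 + 3×#5: duration 40, value 262
- 2×#2 + 2×#3 + 1×#4 + 3×#5: duration 42, value 256
- 1×#1 + 1×#2 + 2×#3 + 2×#4 + 2×#5: duration 42, value 251
Best: 262 pts.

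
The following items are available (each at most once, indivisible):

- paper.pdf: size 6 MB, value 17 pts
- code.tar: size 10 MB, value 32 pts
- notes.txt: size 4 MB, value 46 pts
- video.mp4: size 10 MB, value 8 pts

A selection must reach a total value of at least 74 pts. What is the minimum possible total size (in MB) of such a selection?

14

Subsets with value ≥ 74, sorted by total size:
- code.tar+notes.txt: size 14, value 78
- paper.pdf+code.tar+notes.txt: size 20, value 95
- code.tar+notes.txt+video.mp4: size 24, value 86
- paper.pdf+code.tar+notes.txt+video.mp4: size 30, value 103
Minimum size: 14 MB.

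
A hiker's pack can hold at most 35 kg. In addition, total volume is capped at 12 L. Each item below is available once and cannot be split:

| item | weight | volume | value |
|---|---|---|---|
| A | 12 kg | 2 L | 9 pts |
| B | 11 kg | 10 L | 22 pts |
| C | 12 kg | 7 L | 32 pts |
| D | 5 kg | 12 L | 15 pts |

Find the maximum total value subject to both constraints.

Feasible sets respecting both limits:
- A+C: weight 24, volume 9, value 41
- C: weight 12, volume 7, value 32
- A+B: weight 23, volume 12, value 31
- B: weight 11, volume 10, value 22
Best: 41 pts.

41 pts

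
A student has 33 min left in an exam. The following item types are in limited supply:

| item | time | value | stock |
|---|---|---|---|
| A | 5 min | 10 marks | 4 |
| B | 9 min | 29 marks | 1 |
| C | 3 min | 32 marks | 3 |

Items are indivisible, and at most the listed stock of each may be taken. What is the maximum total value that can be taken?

Best selections within time 33 and stock limits:
- 3×A + 1×B + 3×C: time 33, value 155
- 2×A + 1×B + 3×C: time 28, value 145
- 4×A + 3×C: time 29, value 136
Best: 155 marks.

155 marks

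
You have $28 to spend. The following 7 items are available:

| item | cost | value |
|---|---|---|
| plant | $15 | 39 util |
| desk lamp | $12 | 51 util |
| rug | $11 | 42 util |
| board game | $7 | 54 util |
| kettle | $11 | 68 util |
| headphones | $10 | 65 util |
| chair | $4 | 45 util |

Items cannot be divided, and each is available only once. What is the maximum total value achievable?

187 util

This is a 0/1 knapsack; check combinations near the capacity.
- board game+kettle+headphones: cost 7+11+10=28, value 54+68+65=187
- kettle+headphones+chair: cost 11+10+4=25, value 68+65+45=178
- board game+kettle+chair: cost 7+11+4=22, value 54+68+45=167
- board game+headphones+chair: cost 7+10+4=21, value 54+65+45=164
Best: 187 util.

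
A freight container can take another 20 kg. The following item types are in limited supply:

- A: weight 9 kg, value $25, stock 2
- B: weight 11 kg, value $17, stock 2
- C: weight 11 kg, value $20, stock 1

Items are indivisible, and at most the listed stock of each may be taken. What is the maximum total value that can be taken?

Best selections within weight 20 and stock limits:
- 2×A: weight 18, value 50
- 1×A + 1×C: weight 20, value 45
- 1×A + 1×B: weight 20, value 42
- 1×A: weight 9, value 25
Best: $50.

$50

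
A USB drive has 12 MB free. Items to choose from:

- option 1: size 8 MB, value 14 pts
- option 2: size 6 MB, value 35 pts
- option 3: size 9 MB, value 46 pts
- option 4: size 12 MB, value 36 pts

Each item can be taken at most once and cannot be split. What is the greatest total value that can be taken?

Check high-value combinations within 12 MB:
- option 3: size 9, value 46
- option 4: size 12, value 36
- option 2: size 6, value 35
- option 1: size 8, value 14
Best: 46 pts.

46 pts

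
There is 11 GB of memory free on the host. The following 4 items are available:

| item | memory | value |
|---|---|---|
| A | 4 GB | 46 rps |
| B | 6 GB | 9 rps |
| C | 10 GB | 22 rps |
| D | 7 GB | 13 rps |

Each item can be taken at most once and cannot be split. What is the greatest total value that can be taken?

This is a 0/1 knapsack; check combinations near the capacity.
- A+D: memory 4+7=11, value 46+13=59
- A+B: memory 4+6=10, value 46+9=55
- A: memory 4, value 46
- C: memory 10, value 22
Best: 59 rps.

59 rps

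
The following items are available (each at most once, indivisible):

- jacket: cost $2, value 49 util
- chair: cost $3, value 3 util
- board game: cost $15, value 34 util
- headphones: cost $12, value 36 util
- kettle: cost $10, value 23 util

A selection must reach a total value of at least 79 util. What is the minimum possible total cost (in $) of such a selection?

Subsets with value ≥ 79, sorted by total cost:
- jacket+headphones: cost 14, value 85
- jacket+chair+headphones: cost 17, value 88
Minimum cost: 14 $.

14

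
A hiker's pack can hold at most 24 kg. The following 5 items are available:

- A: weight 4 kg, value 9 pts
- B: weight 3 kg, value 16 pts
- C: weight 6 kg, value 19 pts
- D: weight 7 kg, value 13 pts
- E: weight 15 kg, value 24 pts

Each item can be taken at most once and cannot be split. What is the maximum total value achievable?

Check high-value combinations within 24 kg:
- B+C+E: weight 3+6+15=24, value 16+19+24=59
- A+B+C+D: weight 4+3+6+7=20, value 9+16+19+13=57
- A+B+E: weight 4+3+15=22, value 9+16+24=49
Best: 59 pts.

59 pts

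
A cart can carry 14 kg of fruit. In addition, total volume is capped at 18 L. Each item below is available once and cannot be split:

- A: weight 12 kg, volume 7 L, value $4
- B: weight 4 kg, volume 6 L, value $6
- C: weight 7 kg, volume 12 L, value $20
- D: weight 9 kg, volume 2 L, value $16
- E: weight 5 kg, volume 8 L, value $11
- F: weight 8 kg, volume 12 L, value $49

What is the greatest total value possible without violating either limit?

Feasible sets respecting both limits:
- B+F: weight 12, volume 18, value 55
- F: weight 8, volume 12, value 49
- D+E: weight 14, volume 10, value 27
Best: $55.

$55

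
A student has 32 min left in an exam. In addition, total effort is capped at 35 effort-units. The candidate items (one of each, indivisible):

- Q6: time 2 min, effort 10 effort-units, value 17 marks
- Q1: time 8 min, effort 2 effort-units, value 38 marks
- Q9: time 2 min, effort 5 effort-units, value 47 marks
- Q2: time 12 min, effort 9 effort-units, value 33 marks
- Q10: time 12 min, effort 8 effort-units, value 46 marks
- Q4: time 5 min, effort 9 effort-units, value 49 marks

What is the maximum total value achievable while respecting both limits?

197 marks

Feasible sets respecting both limits:
- Q6+Q1+Q9+Q10+Q4: time 29, effort 34, value 197
- Q6+Q1+Q9+Q2+Q4: time 29, effort 35, value 184
- Q1+Q9+Q10+Q4: time 27, effort 24, value 180
Best: 197 marks.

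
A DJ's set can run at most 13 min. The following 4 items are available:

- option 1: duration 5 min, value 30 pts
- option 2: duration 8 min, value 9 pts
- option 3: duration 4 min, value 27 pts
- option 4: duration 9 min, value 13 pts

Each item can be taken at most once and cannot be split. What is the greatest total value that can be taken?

57 pts

Check high-value combinations within 13 min:
- option 1+option 3: duration 5+4=9, value 30+27=57
- option 3+option 4: duration 4+9=13, value 27+13=40
- option 1+option 2: duration 5+8=13, value 30+9=39
- option 2+option 3: duration 8+4=12, value 9+27=36
Best: 57 pts.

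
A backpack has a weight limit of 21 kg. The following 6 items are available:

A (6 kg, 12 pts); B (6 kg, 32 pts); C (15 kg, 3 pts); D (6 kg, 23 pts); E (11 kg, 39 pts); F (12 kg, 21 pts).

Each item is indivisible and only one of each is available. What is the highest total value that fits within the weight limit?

Check high-value combinations within 21 kg:
- B+E: weight 6+11=17, value 32+39=71
- A+B+D: weight 6+6+6=18, value 12+32+23=67
- D+E: weight 6+11=17, value 23+39=62
- B+D: weight 6+6=12, value 32+23=55
Best: 71 pts.

71 pts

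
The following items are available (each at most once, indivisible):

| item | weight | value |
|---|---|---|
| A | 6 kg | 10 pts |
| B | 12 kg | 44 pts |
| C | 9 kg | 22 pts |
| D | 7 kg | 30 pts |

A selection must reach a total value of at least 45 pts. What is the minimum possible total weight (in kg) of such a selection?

Subsets with value ≥ 45, sorted by total weight:
- C+D: weight 16, value 52
- A+B: weight 18, value 54
- B+D: weight 19, value 74
- B+C: weight 21, value 66
Minimum weight: 16 kg.

16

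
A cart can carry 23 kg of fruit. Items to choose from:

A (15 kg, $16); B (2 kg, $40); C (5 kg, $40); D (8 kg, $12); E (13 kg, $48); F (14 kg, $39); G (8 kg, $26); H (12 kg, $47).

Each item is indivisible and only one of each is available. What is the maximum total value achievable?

$128

Check high-value combinations within 23 kg:
- B+C+E: weight 2+5+13=20, value 40+40+48=128
- B+C+H: weight 2+5+12=19, value 40+40+47=127
- B+C+F: weight 2+5+14=21, value 40+40+39=119
- B+C+D+G: weight 2+5+8+8=23, value 40+40+12+26=118
Best: $128.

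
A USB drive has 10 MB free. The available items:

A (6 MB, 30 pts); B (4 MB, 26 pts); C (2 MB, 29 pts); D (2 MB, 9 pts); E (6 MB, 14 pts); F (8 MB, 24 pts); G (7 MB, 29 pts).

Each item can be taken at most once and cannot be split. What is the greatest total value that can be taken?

68 pts

Check high-value combinations within 10 MB:
- A+C+D: size 6+2+2=10, value 30+29+9=68
- B+C+D: size 4+2+2=8, value 26+29+9=64
- A+C: size 6+2=8, value 30+29=59
- C+G: size 2+7=9, value 29+29=58
Best: 68 pts.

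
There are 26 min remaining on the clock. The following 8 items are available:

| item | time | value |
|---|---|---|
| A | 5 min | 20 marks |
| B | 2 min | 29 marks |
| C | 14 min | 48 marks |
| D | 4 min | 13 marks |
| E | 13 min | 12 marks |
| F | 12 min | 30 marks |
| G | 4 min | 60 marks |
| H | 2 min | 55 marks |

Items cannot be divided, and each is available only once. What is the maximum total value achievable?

205 marks

Check high-value combinations within 26 min:
- B+C+D+G+H: time 2+14+4+4+2=26, value 29+48+13+60+55=205
- A+B+F+G+H: time 5+2+12+4+2=25, value 20+29+30+60+55=194
- B+C+G+H: time 2+14+4+2=22, value 29+48+60+55=192
Best: 205 marks.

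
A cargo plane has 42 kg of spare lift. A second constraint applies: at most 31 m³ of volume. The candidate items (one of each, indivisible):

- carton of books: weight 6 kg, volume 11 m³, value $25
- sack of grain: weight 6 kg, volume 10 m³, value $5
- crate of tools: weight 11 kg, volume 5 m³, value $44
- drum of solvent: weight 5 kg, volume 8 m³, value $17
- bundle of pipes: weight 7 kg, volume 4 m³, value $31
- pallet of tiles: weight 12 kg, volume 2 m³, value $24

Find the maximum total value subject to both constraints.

$141

Feasible sets respecting both limits:
- carton of books+crate of tools+drum of solvent+bundle of pipes+pallet of tiles: weight 41, volume 30, value 141
- carton of books+crate of tools+bundle of pipes+pallet of tiles: weight 36, volume 22, value 124
- sack of grain+crate of tools+drum of solvent+bundle of pipes+pallet of tiles: weight 41, volume 29, value 121
- carton of books+crate of tools+drum of solvent+bundle of pipes: weight 29, volume 28, value 117
Best: $141.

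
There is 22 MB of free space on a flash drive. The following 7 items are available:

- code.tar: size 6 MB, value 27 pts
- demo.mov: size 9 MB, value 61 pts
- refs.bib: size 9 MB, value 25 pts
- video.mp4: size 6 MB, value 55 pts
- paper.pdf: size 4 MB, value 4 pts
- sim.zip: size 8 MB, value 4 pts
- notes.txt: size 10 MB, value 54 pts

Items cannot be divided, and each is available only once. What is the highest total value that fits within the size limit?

143 pts

Check high-value combinations within 22 MB:
- code.tar+demo.mov+video.mp4: size 6+9+6=21, value 27+61+55=143
- code.tar+video.mp4+notes.txt: size 6+6+10=22, value 27+55+54=136
- demo.mov+video.mp4+paper.pdf: size 9+6+4=19, value 61+55+4=120
Best: 143 pts.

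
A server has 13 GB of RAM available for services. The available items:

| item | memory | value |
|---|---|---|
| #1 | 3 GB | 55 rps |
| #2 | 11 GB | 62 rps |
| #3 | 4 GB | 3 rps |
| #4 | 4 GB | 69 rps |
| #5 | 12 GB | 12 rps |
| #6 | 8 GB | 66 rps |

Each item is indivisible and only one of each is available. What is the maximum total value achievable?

135 rps

This is a 0/1 knapsack; check combinations near the capacity.
- #4+#6: memory 4+8=12, value 69+66=135
- #1+#3+#4: memory 3+4+4=11, value 55+3+69=127
- #1+#4: memory 3+4=7, value 55+69=124
- #1+#6: memory 3+8=11, value 55+66=121
- #3+#4: memory 4+4=8, value 3+69=72
Best: 135 rps.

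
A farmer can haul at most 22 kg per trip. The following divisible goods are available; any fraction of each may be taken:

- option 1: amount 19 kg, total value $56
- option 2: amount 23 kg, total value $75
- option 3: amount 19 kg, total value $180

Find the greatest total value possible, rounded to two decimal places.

189.78

Take in order of value per unit:
- option 3 (180/19 per unit): all 19 → value 180, running total 180.00
- option 2 (75/23 per unit): 3 of 23 → value 3×75/23 = 9.7826, running total 189.78
Total 189.78.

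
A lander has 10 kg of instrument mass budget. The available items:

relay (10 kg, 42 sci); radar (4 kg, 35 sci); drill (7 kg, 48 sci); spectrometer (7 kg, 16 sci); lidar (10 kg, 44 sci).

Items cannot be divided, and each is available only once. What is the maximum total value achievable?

Check high-value combinations within 10 kg:
- drill: mass 7, value 48
- lidar: mass 10, value 44
- relay: mass 10, value 42
- radar: mass 4, value 35
- spectrometer: mass 7, value 16
Best: 48 sci.

48 sci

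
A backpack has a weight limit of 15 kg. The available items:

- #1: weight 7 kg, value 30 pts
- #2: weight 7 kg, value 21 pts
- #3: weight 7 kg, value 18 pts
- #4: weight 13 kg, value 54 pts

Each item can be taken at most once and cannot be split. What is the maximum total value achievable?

54 pts

This is a 0/1 knapsack; check combinations near the capacity.
- #4: weight 13, value 54
- #1+#2: weight 7+7=14, value 30+21=51
- #1+#3: weight 7+7=14, value 30+18=48
- #2+#3: weight 7+7=14, value 21+18=39
- #1: weight 7, value 30
Best: 54 pts.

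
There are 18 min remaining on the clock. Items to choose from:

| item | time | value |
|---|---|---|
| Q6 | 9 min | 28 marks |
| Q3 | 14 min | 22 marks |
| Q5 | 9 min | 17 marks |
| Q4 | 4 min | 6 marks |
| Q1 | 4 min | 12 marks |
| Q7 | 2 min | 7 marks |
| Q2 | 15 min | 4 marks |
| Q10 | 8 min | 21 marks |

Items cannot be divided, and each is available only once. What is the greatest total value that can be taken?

Check high-value combinations within 18 min:
- Q6+Q10: time 9+8=17, value 28+21=49
- Q6+Q1+Q7: time 9+4+2=15, value 28+12+7=47
- Q6+Q4+Q1: time 9+4+4=17, value 28+6+12=46
- Q4+Q1+Q7+Q10: time 4+4+2+8=18, value 6+12+7+21=46
Best: 49 marks.

49 marks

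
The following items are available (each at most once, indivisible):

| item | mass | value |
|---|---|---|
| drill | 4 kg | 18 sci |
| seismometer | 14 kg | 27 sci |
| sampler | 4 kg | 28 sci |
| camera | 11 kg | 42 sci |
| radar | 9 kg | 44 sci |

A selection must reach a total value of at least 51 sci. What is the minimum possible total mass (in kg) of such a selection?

13

Subsets with value ≥ 51, sorted by total mass:
- sampler+radar: mass 13, value 72
- drill+radar: mass 13, value 62
- sampler+camera: mass 15, value 70
- drill+camera: mass 15, value 60
Minimum mass: 13 kg.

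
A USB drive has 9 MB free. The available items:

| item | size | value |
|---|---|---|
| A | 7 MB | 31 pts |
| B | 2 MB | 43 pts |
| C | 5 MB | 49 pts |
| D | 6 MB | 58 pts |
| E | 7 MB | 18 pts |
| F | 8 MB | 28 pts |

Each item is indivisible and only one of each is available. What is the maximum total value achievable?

This is a 0/1 knapsack; check combinations near the capacity.
- B+D: size 2+6=8, value 43+58=101
- B+C: size 2+5=7, value 43+49=92
- A+B: size 7+2=9, value 31+43=74
- B+E: size 2+7=9, value 43+18=61
- D: size 6, value 58
Best: 101 pts.

101 pts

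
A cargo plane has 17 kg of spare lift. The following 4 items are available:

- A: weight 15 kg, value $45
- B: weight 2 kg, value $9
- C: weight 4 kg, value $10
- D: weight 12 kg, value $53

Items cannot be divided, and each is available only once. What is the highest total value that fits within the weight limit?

$63

Check high-value combinations within 17 kg:
- C+D: weight 4+12=16, value 10+53=63
- B+D: weight 2+12=14, value 9+53=62
- A+B: weight 15+2=17, value 45+9=54
- D: weight 12, value 53
Best: $63.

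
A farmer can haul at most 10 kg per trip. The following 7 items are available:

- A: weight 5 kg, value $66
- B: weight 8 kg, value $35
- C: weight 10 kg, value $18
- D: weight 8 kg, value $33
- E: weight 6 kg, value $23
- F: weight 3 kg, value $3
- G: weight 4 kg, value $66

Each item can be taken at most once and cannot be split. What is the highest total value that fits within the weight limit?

Check high-value combinations within 10 kg:
- A+G: weight 5+4=9, value 66+66=132
- E+G: weight 6+4=10, value 23+66=89
- F+G: weight 3+4=7, value 3+66=69
Best: $132.

$132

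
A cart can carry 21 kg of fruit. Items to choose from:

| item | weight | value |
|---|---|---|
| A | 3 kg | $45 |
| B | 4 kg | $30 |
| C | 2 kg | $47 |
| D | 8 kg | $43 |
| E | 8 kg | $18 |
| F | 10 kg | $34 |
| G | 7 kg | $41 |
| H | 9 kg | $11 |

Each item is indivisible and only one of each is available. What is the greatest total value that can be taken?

$176

This is a 0/1 knapsack; check combinations near the capacity.
- A+C+D+G: weight 3+2+8+7=20, value 45+47+43+41=176
- A+B+C+D: weight 3+4+2+8=17, value 45+30+47+43=165
- A+B+C+G: weight 3+4+2+7=16, value 45+30+47+41=163
- B+C+D+G: weight 4+2+8+7=21, value 30+47+43+41=161
- A+B+C+F: weight 3+4+2+10=19, value 45+30+47+34=156
Best: $176.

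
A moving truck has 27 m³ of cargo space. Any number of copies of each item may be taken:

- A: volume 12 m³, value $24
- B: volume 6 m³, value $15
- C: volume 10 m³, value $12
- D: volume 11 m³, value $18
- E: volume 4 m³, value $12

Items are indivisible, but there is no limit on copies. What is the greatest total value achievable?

Best value-per-unit is E at 12/4; filling with it alone gives 6×12 = 72.
Optimal mix: 1×B + 5×E → volume 26, value 75.

$75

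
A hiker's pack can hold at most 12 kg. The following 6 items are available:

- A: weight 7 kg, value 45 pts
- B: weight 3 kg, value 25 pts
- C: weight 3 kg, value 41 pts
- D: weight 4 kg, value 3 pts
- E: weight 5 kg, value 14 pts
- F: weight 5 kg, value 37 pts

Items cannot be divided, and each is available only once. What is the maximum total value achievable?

103 pts

Check high-value combinations within 12 kg:
- B+C+F: weight 3+3+5=11, value 25+41+37=103
- A+C: weight 7+3=10, value 45+41=86
- A+F: weight 7+5=12, value 45+37=82
Best: 103 pts.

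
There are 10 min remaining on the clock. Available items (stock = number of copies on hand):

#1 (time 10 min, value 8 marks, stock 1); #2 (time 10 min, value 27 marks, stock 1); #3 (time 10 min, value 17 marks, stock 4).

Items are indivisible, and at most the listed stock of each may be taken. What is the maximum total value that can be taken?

Best selections within time 10 and stock limits:
- 1×#2: time 10, value 27
- 1×#3: time 10, value 17
- 1×#1: time 10, value 8
Best: 27 marks.

27 marks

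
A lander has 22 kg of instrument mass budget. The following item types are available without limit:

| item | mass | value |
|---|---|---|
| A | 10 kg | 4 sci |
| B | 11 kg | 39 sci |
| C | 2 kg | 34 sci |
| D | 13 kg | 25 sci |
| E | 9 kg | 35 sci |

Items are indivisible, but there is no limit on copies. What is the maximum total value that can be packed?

374 sci

Best value-per-unit is C at 34/2, and filling with it alone uses mass 11×2=22. No mix of the others beats 11×34 = 374.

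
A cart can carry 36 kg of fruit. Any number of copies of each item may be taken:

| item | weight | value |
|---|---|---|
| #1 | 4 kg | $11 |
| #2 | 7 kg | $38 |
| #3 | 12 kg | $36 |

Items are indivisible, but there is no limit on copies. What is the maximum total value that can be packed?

Best value-per-unit is #2 at 38/7, and filling with it alone uses weight 5×7=35. No mix of the others beats 5×38 = 190.

$190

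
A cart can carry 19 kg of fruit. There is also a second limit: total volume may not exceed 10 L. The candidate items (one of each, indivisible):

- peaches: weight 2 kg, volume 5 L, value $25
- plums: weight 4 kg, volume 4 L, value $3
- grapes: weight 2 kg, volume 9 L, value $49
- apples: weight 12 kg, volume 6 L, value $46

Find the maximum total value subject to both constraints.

$49

Feasible sets respecting both limits:
- grapes: weight 2, volume 9, value 49
- plums+apples: weight 16, volume 10, value 49
- apples: weight 12, volume 6, value 46
Best: $49.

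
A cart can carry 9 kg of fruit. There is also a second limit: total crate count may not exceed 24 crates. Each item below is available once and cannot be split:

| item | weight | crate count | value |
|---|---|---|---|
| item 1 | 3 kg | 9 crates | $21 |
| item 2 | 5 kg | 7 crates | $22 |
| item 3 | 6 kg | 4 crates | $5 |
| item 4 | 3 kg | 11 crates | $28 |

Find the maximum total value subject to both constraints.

Feasible sets respecting both limits:
- item 2+item 4: weight 8, crate count 18, value 50
- item 1+item 4: weight 6, crate count 20, value 49
- item 1+item 2: weight 8, crate count 16, value 43
- item 3+item 4: weight 9, crate count 15, value 33
Best: $50.

$50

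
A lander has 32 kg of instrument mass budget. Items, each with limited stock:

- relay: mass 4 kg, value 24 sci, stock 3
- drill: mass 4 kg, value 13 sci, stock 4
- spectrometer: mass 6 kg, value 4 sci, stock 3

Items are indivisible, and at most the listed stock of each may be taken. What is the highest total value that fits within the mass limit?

Best selections within mass 32 and stock limits:
- 3×relay + 4×drill: mass 28, value 124
- 3×relay + 3×drill + 1×spectrometer: mass 30, value 115
Best: 124 sci.

124 sci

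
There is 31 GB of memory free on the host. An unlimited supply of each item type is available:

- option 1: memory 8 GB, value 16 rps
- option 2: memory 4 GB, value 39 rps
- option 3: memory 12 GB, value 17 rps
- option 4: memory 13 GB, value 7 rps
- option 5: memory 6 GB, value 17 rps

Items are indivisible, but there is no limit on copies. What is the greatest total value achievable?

Best value-per-unit is option 2 at 39/4, and filling with it alone uses memory 7×4=28. No mix of the others beats 7×39 = 273.

273 rps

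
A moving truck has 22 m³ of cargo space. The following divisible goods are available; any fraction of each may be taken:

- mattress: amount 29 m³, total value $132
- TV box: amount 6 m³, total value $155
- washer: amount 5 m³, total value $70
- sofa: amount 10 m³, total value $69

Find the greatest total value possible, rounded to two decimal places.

298.55

Take in order of value per unit:
- TV box (155/6 per unit): all 6 → value 155, running total 155.00
- washer (70/5 per unit): all 5 → value 70, running total 225.00
- sofa (69/10 per unit): all 10 → value 69, running total 294.00
- mattress (132/29 per unit): 1 of 29 → value 1×132/29 = 4.5517, running total 298.55
Total 298.55.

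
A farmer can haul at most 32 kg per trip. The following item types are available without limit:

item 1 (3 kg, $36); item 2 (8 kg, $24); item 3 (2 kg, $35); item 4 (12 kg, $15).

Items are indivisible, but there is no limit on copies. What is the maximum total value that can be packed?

$560

Best value-per-unit is item 3 at 35/2, and filling with it alone uses weight 16×2=32. No mix of the others beats 16×35 = 560.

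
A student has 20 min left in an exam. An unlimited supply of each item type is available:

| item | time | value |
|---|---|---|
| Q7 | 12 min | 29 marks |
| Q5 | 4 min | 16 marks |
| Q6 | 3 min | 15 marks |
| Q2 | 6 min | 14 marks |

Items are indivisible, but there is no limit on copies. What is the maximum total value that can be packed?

92 marks

Best value-per-unit is Q6 at 15/3; filling with it alone gives 6×15 = 90.
Optimal mix: 2×Q5 + 4×Q6 → time 20, value 92.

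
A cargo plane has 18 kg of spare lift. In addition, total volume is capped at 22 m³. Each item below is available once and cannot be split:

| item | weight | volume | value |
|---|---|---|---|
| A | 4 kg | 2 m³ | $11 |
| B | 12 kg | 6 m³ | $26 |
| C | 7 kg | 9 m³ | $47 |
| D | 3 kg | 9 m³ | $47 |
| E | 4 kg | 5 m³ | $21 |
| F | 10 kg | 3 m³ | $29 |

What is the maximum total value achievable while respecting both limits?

$105

Feasible sets respecting both limits:
- A+C+D: weight 14, volume 20, value 105
- D+E+F: weight 17, volume 17, value 97
- C+D: weight 10, volume 18, value 94
- A+D+F: weight 17, volume 14, value 87
Best: $105.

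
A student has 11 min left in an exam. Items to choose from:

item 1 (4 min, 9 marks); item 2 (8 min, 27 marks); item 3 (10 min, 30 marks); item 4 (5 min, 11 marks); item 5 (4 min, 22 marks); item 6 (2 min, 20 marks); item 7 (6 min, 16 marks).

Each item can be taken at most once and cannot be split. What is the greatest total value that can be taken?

Check high-value combinations within 11 min:
- item 4+item 5+item 6: time 5+4+2=11, value 11+22+20=53
- item 1+item 5+item 6: time 4+4+2=10, value 9+22+20=51
- item 2+item 6: time 8+2=10, value 27+20=47
Best: 53 marks.

53 marks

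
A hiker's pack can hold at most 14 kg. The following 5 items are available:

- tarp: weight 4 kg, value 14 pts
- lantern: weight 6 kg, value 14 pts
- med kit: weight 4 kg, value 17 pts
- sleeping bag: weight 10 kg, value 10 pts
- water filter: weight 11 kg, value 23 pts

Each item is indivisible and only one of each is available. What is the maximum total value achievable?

45 pts

Check high-value combinations within 14 kg:
- tarp+lantern+med kit: weight 4+6+4=14, value 14+14+17=45
- tarp+med kit: weight 4+4=8, value 14+17=31
- lantern+med kit: weight 6+4=10, value 14+17=31
- tarp+lantern: weight 4+6=10, value 14+14=28
- med kit+sleeping bag: weight 4+10=14, value 17+10=27
Best: 45 pts.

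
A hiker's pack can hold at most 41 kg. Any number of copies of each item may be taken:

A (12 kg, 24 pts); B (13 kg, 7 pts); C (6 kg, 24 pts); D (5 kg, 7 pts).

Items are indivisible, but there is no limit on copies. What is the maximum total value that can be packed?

Best value-per-unit is C at 24/6; filling with it alone gives 6×24 = 144.
Optimal mix: 6×C + 1×D → weight 41, value 151.

151 pts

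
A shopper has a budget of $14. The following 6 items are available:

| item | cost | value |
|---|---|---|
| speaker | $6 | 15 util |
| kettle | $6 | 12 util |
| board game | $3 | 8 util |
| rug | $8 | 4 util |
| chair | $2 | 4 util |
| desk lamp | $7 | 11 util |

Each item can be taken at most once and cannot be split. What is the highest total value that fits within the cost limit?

31 util

Check high-value combinations within $14:
- speaker+kettle+chair: cost 6+6+2=14, value 15+12+4=31
- speaker+board game+chair: cost 6+3+2=11, value 15+8+4=27
- speaker+kettle: cost 6+6=12, value 15+12=27
- speaker+desk lamp: cost 6+7=13, value 15+11=26
Best: 31 util.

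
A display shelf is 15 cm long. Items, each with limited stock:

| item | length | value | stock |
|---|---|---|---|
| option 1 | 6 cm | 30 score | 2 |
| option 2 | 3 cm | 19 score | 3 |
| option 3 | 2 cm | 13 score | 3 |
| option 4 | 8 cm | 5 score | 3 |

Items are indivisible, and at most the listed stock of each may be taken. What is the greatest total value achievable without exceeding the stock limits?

96 score

Best selections within length 15 and stock limits:
- 3×option 2 + 3×option 3: length 15, value 96
- 1×option 1 + 1×option 2 + 3×option 3: length 15, value 88
Best: 96 score.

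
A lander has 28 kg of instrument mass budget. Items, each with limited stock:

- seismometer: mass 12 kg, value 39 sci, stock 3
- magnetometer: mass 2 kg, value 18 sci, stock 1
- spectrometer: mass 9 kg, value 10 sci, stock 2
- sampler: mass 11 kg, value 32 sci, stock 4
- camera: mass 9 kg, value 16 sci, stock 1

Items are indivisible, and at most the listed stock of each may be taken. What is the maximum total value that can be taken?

Best selections within mass 28 and stock limits:
- 2×seismometer + 1×magnetometer: mass 26, value 96
- 1×seismometer + 1×magnetometer + 1×sampler: mass 25, value 89
Best: 96 sci.

96 sci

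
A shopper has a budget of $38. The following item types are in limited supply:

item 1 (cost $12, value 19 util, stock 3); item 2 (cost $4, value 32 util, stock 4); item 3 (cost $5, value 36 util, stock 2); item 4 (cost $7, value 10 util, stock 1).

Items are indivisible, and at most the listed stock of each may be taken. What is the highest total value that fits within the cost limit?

219 util

Top feasible selections:
- 1×item 1 + 4×item 2 + 2×item 3: cost 38, value 219
- 4×item 2 + 2×item 3 + 1×item 4: cost 33, value 210
- 4×item 2 + 2×item 3: cost 26, value 200
Best: 219 util.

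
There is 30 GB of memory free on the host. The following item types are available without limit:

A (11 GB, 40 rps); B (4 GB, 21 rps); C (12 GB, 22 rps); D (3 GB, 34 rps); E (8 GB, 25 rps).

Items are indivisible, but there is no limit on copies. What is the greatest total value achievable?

Best value-per-unit is D at 34/3, and filling with it alone uses memory 10×3=30. No mix of the others beats 10×34 = 340.

340 rps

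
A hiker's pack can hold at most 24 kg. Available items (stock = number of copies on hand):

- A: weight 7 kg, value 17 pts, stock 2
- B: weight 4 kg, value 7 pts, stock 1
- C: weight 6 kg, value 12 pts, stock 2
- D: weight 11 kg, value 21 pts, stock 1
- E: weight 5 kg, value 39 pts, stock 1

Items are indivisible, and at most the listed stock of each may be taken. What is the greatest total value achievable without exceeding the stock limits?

Top feasible selections:
- 2×A + 1×B + 1×E: weight 23, value 80
- 1×A + 2×C + 1×E: weight 24, value 80
Best: 80 pts.

80 pts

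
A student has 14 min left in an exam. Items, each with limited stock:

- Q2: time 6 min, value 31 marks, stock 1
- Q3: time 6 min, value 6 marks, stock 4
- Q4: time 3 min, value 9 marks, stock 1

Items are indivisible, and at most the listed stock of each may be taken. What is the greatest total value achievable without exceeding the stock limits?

40 marks

Best selections within time 14 and stock limits:
- 1×Q2 + 1×Q4: time 9, value 40
- 1×Q2 + 1×Q3: time 12, value 37
Best: 40 marks.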